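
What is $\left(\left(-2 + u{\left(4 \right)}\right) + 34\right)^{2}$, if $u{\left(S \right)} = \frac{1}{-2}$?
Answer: $\frac{3969}{4} \approx 992.25$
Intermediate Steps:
$u{\left(S \right)} = - \frac{1}{2}$
$\left(\left(-2 + u{\left(4 \right)}\right) + 34\right)^{2} = \left(\left(-2 - \frac{1}{2}\right) + 34\right)^{2} = \left(- \frac{5}{2} + 34\right)^{2} = \left(\frac{63}{2}\right)^{2} = \frac{3969}{4}$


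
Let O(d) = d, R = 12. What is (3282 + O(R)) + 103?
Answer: 3397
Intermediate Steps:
(3282 + O(R)) + 103 = (3282 + 12) + 103 = 3294 + 103 = 3397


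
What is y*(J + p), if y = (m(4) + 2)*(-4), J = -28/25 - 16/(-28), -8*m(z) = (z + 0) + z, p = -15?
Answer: 10884/175 ≈ 62.194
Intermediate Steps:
m(z) = -z/4 (m(z) = -((z + 0) + z)/8 = -(z + z)/8 = -z/4)
J = -96/175 (J = -28*1/25 - 16*(-1/28) = -28/25 + 4/7 = -96/175 ≈ -0.54857)
y = -4 (y = (-¼*4 + 2)*(-4) = (-1 + 2)*(-4) = 1*(-4) = -4)
y*(J + p) = -4*(-96/175 - 15) = -4*(-2721/175) = 10884/175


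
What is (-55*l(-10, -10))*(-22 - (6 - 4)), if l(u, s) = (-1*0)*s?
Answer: 0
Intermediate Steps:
l(u, s) = 0 (l(u, s) = 0*s = 0)
(-55*l(-10, -10))*(-22 - (6 - 4)) = (-55*0)*(-22 - (6 - 4)) = 0*(-22 - 2) = 0*(-24) = 0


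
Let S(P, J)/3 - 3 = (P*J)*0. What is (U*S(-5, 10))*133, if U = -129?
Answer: -154413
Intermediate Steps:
S(P, J) = 9 (S(P, J) = 9 + 3*((P*J)*0) = 9 + 3*((J*P)*0) = 9 + 3*0 = 9 + 0 = 9)
(U*S(-5, 10))*133 = -129*9*133 = -1161*133 = -154413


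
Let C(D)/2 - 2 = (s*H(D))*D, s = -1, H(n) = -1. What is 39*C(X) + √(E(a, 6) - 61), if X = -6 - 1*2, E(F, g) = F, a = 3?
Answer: -468 + I*√58 ≈ -468.0 + 7.6158*I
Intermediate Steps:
X = -8 (X = -6 - 2 = -8)
C(D) = 4 + 2*D (C(D) = 4 + 2*((-1*(-1))*D) = 4 + 2*(1*D) = 4 + 2*D)
39*C(X) + √(E(a, 6) - 61) = 39*(4 + 2*(-8)) + √(3 - 61) = 39*(4 - 16) + √(-58) = 39*(-12) + I*√58 = -468 + I*√58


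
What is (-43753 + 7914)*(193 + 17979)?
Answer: -651266308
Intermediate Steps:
(-43753 + 7914)*(193 + 17979) = -35839*18172 = -651266308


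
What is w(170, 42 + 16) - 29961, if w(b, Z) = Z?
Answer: -29903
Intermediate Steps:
w(170, 42 + 16) - 29961 = (42 + 16) - 29961 = 58 - 29961 = -29903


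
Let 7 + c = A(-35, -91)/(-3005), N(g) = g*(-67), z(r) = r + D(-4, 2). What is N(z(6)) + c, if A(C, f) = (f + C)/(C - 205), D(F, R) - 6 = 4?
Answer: -129695821/120200 ≈ -1079.0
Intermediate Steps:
D(F, R) = 10 (D(F, R) = 6 + 4 = 10)
A(C, f) = (C + f)/(-205 + C)
z(r) = 10 + r (z(r) = r + 10 = 10 + r)
N(g) = -67*g
c = -841421/120200 (c = -7 + ((-35 - 91)/(-205 - 35))/(-3005) = -7 + (-126/(-240))*(-1/3005) = -7 - 1/240*(-126)*(-1/3005) = -7 + (21/40)*(-1/3005) = -7 - 21/120200 = -841421/120200 ≈ -7.0002)
N(z(6)) + c = -67*(10 + 6) - 841421/120200 = -67*16 - 841421/120200 = -1072 - 841421/120200 = -129695821/120200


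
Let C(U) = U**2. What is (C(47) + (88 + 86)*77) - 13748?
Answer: 1859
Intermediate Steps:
(C(47) + (88 + 86)*77) - 13748 = (47**2 + (88 + 86)*77) - 13748 = (2209 + 174*77) - 13748 = (2209 + 13398) - 13748 = 15607 - 13748 = 1859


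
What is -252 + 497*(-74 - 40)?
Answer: -56910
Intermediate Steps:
-252 + 497*(-74 - 40) = -252 + 497*(-114) = -252 - 56658 = -56910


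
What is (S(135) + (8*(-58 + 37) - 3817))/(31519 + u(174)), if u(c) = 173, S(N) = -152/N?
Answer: -538127/4278420 ≈ -0.12578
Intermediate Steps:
(S(135) + (8*(-58 + 37) - 3817))/(31519 + u(174)) = (-152/135 + (8*(-58 + 37) - 3817))/(31519 + 173) = (-152*1/135 + (8*(-21) - 3817))/31692 = (-152/135 + (-168 - 3817))*(1/31692) = (-152/135 - 3985)*(1/31692) = -538127/135*1/31692 = -538127/4278420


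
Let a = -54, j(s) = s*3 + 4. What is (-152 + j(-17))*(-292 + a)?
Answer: 68854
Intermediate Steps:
j(s) = 4 + 3*s (j(s) = 3*s + 4 = 4 + 3*s)
(-152 + j(-17))*(-292 + a) = (-152 + (4 + 3*(-17)))*(-292 - 54) = (-152 + (4 - 51))*(-346) = (-152 - 47)*(-346) = -199*(-346) = 68854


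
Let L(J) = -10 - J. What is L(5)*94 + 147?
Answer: -1263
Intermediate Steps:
L(5)*94 + 147 = (-10 - 1*5)*94 + 147 = (-10 - 5)*94 + 147 = -15*94 + 147 = -1410 + 147 = -1263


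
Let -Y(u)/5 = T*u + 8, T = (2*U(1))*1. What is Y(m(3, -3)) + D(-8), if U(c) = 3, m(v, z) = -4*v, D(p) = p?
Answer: 312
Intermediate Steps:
T = 6 (T = (2*3)*1 = 6*1 = 6)
Y(u) = -40 - 30*u (Y(u) = -5*(6*u + 8) = -5*(8 + 6*u) = -40 - 30*u)
Y(m(3, -3)) + D(-8) = (-40 - (-120)*3) - 8 = (-40 - 30*(-12)) - 8 = (-40 + 360) - 8 = 320 - 8 = 312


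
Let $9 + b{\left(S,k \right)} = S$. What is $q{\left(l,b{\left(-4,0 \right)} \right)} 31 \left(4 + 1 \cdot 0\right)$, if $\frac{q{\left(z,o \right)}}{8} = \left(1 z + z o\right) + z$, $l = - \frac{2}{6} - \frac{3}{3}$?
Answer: $\frac{43648}{3} \approx 14549.0$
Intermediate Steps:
$l = - \frac{4}{3}$ ($l = \left(-2\right) \frac{1}{6} - 1 = - \frac{1}{3} - 1 = - \frac{4}{3} \approx -1.3333$)
$b{\left(S,k \right)} = -9 + S$
$q{\left(z,o \right)} = 16 z + 8 o z$ ($q{\left(z,o \right)} = 8 \left(\left(1 z + z o\right) + z\right) = 8 \left(\left(z + o z\right) + z\right) = 8 \left(2 z + o z\right) = 16 z + 8 o z$)
$q{\left(l,b{\left(-4,0 \right)} \right)} 31 \left(4 + 1 \cdot 0\right) = 8 \left(- \frac{4}{3}\right) \left(2 - 13\right) 31 \left(4 + 1 \cdot 0\right) = 8 \left(- \frac{4}{3}\right) \left(2 - 13\right) 31 \left(4 + 0\right) = 8 \left(- \frac{4}{3}\right) \left(-11\right) 31 \cdot 4 = \frac{352}{3} \cdot 31 \cdot 4 = \frac{10912}{3} \cdot 4 = \frac{43648}{3}$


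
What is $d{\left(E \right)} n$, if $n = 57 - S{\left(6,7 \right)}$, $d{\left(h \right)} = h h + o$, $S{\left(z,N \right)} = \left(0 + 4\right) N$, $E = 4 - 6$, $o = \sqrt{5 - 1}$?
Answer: $174$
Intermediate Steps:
$o = 2$ ($o = \sqrt{4} = 2$)
$E = -2$ ($E = 4 - 6 = -2$)
$S{\left(z,N \right)} = 4 N$
$d{\left(h \right)} = 2 + h^{2}$ ($d{\left(h \right)} = h h + 2 = h^{2} + 2 = 2 + h^{2}$)
$n = 29$ ($n = 57 - 4 \cdot 7 = 57 - 28 = 29$)
$d{\left(E \right)} n = \left(2 + \left(-2\right)^{2}\right) 29 = \left(2 + 4\right) 29 = 6 \cdot 29 = 174$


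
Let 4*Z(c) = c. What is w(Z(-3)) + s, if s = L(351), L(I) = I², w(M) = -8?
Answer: 123193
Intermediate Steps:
Z(c) = c/4
s = 123201 (s = 351² = 123201)
w(Z(-3)) + s = -8 + 123201 = 123193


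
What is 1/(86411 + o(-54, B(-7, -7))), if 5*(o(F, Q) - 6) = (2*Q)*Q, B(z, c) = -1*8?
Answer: 5/432213 ≈ 1.1568e-5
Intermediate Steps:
B(z, c) = -8
o(F, Q) = 6 + 2*Q**2/5 (o(F, Q) = 6 + ((2*Q)*Q)/5 = 6 + (2*Q**2)/5 = 6 + 2*Q**2/5)
1/(86411 + o(-54, B(-7, -7))) = 1/(86411 + (6 + (2/5)*(-8)**2)) = 1/(86411 + (6 + (2/5)*64)) = 1/(86411 + (6 + 128/5)) = 1/(86411 + 158/5) = 1/(432213/5) = 5/432213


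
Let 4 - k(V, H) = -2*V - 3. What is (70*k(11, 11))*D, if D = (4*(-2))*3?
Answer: -48720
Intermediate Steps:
k(V, H) = 7 + 2*V (k(V, H) = 4 - (-2*V - 3) = 4 - (-3 - 2*V) = 4 + (3 + 2*V) = 7 + 2*V)
D = -24 (D = -8*3 = -24)
(70*k(11, 11))*D = (70*(7 + 2*11))*(-24) = (70*(7 + 22))*(-24) = (70*29)*(-24) = 2030*(-24) = -48720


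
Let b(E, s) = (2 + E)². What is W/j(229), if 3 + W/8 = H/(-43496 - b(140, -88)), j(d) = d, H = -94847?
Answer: -192266/3644535 ≈ -0.052755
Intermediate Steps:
W = -192266/15915 (W = -24 + 8*(-94847/(-43496 - (2 + 140)²)) = -24 + 8*(-94847/(-43496 - 1*142²)) = -24 + 8*(-94847/(-43496 - 1*20164)) = -24 + 8*(-94847/(-43496 - 20164)) = -24 + 8*(-94847/(-63660)) = -24 + 8*(-94847*(-1/63660)) = -24 + 8*(94847/63660) = -24 + 189694/15915 = -192266/15915 ≈ -12.081)
W/j(229) = -192266/15915/229 = -192266/15915*1/229 = -192266/3644535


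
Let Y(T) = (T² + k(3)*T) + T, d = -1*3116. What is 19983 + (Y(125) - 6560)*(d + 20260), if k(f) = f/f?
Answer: 159716343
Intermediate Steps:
d = -3116
k(f) = 1
Y(T) = T² + 2*T (Y(T) = (T² + 1*T) + T = (T² + T) + T = (T + T²) + T = T² + 2*T)
19983 + (Y(125) - 6560)*(d + 20260) = 19983 + (125*(2 + 125) - 6560)*(-3116 + 20260) = 19983 + (125*127 - 6560)*17144 = 19983 + (15875 - 6560)*17144 = 19983 + 9315*17144 = 19983 + 159696360 = 159716343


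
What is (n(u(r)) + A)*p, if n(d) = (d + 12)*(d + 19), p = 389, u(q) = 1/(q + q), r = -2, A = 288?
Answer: 3163737/16 ≈ 1.9773e+5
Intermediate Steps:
u(q) = 1/(2*q)
n(d) = (12 + d)*(19 + d)
(n(u(r)) + A)*p = ((228 + ((½)/(-2))² + 31*((½)/(-2))) + 288)*389 = ((228 + ((½)*(-½))² + 31*((½)*(-½))) + 288)*389 = ((228 + (-¼)² + 31*(-¼)) + 288)*389 = ((228 + 1/16 - 31/4) + 288)*389 = (3525/16 + 288)*389 = (8133/16)*389 = 3163737/16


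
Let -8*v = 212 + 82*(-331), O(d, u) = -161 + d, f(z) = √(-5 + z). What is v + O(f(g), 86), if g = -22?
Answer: 12821/4 + 3*I*√3 ≈ 3205.3 + 5.1962*I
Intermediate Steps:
v = 13465/4 (v = -(212 + 82*(-331))/8 = -(212 - 27142)/8 = -⅛*(-26930) = 13465/4 ≈ 3366.3)
v + O(f(g), 86) = 13465/4 + (-161 + √(-5 - 22)) = 13465/4 + (-161 + √(-27)) = 13465/4 + (-161 + 3*I*√3) = 12821/4 + 3*I*√3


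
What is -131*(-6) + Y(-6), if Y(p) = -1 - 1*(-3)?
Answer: 788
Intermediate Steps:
Y(p) = 2 (Y(p) = -1 + 3 = 2)
-131*(-6) + Y(-6) = -131*(-6) + 2 = 786 + 2 = 788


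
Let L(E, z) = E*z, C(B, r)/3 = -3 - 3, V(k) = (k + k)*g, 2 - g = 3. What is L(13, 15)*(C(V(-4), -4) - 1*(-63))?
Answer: 8775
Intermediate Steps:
g = -1 (g = 2 - 1*3 = 2 - 3 = -1)
V(k) = -2*k (V(k) = (k + k)*(-1) = (2*k)*(-1) = -2*k)
C(B, r) = -18 (C(B, r) = 3*(-3 - 3) = 3*(-6) = -18)
L(13, 15)*(C(V(-4), -4) - 1*(-63)) = (13*15)*(-18 - 1*(-63)) = 195*(-18 + 63) = 195*45 = 8775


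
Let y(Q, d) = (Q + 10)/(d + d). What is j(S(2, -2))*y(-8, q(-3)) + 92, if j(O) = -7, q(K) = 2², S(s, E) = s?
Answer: 361/4 ≈ 90.250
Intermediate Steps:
q(K) = 4
y(Q, d) = (10 + Q)/(2*d) (y(Q, d) = (10 + Q)/((2*d)) = (10 + Q)*(1/(2*d)) = (10 + Q)/(2*d))
j(S(2, -2))*y(-8, q(-3)) + 92 = -7*(10 - 8)/(2*4) + 92 = -7*2/(2*4) + 92 = -7*¼ + 92 = -7/4 + 92 = 361/4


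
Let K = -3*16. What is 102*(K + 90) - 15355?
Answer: -11071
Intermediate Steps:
K = -48
102*(K + 90) - 15355 = 102*(-48 + 90) - 15355 = 102*42 - 15355 = 4284 - 15355 = -11071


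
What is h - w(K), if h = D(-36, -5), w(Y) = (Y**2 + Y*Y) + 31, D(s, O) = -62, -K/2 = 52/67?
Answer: -439109/4489 ≈ -97.819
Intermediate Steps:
K = -104/67 ≈ -1.5522
w(Y) = 31 + 2*Y**2 (w(Y) = (Y**2 + Y**2) + 31 = 2*Y**2 + 31 = 31 + 2*Y**2)
h = -62
h - w(K) = -62 - (31 + 2*(-104/67)**2) = -62 - (31 + 2*(10816/4489)) = -62 - (31 + 21632/4489) = -62 - 1*160791/4489 = -62 - 160791/4489 = -439109/4489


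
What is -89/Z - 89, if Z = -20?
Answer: -1691/20 ≈ -84.550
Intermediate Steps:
-89/Z - 89 = -89/(-20) - 89 = -1/20*(-89) - 89 = 89/20 - 89 = -1691/20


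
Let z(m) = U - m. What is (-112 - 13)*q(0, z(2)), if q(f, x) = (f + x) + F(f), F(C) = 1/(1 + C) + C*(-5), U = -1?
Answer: 250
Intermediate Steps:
z(m) = -1 - m
F(C) = 1/(1 + C) - 5*C
q(f, x) = f + x + (1 - 5*f - 5*f**2)/(1 + f) (q(f, x) = (f + x) + (1 - 5*f - 5*f**2)/(1 + f) = f + x + (1 - 5*f - 5*f**2)/(1 + f))
(-112 - 13)*q(0, z(2)) = (-112 - 13)*((1 + (-1 - 1*2) - 4*0 - 4*0**2 + 0*(-1 - 1*2))/(1 + 0)) = -125*(1 + (-1 - 2) + 0 - 4*0 + 0*(-1 - 2))/1 = -125*(1 - 3 + 0 + 0 + 0*(-3)) = -125*(1 - 3 + 0 + 0 + 0) = -125*(-2) = 250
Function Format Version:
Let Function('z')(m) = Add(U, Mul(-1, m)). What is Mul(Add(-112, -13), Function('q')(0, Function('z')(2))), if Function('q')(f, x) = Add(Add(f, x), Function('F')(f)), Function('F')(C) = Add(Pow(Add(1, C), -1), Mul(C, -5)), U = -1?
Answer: 250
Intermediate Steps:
Function('z')(m) = Add(-1, Mul(-1, m))
Function('F')(C) = Add(Pow(Add(1, C), -1), Mul(-5, C))
Function('q')(f, x) = Add(f, x, Mul(Pow(Add(1, f), -1), Add(1, Mul(-5, f), Mul(-5, Pow(f, 2))))) (Function('q')(f, x) = Add(Add(f, x), Mul(Pow(Add(1, f), -1), Add(1, Mul(-5, f), Mul(-5, Pow(f, 2))))) = Add(f, x, Mul(Pow(Add(1, f), -1), Add(1, Mul(-5, f), Mul(-5, Pow(f, 2))))))
Mul(Add(-112, -13), Function('q')(0, Function('z')(2))) = Mul(Add(-112, -13), Mul(Pow(Add(1, 0), -1), Add(1, Add(-1, Mul(-1, 2)), Mul(-4, 0), Mul(-4, Pow(0, 2)), Mul(0, Add(-1, Mul(-1, 2)))))) = Mul(-125, Mul(Pow(1, -1), Add(1, Add(-1, -2), 0, Mul(-4, 0), Mul(0, Add(-1, -2))))) = Mul(-125, Mul(1, Add(1, -3, 0, 0, Mul(0, -3)))) = Mul(-125, Mul(1, Add(1, -3, 0, 0, 0))) = Mul(-125, Mul(1, -2)) = Mul(-125, -2) = 250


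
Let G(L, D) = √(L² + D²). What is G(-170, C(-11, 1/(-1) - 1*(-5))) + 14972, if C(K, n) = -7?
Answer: 14972 + √28949 ≈ 15142.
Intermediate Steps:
G(L, D) = √(D² + L²)
G(-170, C(-11, 1/(-1) - 1*(-5))) + 14972 = √((-7)² + (-170)²) + 14972 = √(49 + 28900) + 14972 = √28949 + 14972 = 14972 + √28949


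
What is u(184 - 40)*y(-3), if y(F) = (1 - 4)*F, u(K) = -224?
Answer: -2016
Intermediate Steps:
y(F) = -3*F
u(184 - 40)*y(-3) = -(-672)*(-3) = -224*9 = -2016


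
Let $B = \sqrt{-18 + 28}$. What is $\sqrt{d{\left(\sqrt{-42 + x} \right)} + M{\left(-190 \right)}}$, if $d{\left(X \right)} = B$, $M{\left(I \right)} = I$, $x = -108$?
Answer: $\sqrt{-190 + \sqrt{10}} \approx 13.669 i$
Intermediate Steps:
$B = \sqrt{10} \approx 3.1623$
$d{\left(X \right)} = \sqrt{10}$
$\sqrt{d{\left(\sqrt{-42 + x} \right)} + M{\left(-190 \right)}} = \sqrt{\sqrt{10} - 190} = \sqrt{-190 + \sqrt{10}}$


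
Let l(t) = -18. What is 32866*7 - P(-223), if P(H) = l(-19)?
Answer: 230080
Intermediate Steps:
P(H) = -18
32866*7 - P(-223) = 32866*7 - 1*(-18) = 230062 + 18 = 230080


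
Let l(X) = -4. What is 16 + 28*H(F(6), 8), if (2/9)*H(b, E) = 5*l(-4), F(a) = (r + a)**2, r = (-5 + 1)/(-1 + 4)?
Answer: -2504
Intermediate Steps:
r = -4/3 ≈ -1.3333
F(a) = (-4/3 + a)**2
H(b, E) = -90 (H(b, E) = 9*(5*(-4))/2 = (9/2)*(-20) = -90)
16 + 28*H(F(6), 8) = 16 + 28*(-90) = 16 - 2520 = -2504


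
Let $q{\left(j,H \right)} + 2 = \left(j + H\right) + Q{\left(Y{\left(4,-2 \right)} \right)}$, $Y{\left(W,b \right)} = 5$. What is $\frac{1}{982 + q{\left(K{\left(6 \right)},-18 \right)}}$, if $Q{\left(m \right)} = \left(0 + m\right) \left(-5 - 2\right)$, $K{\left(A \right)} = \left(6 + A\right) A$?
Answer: $\frac{1}{999} \approx 0.001001$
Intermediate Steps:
$K{\left(A \right)} = A \left(6 + A\right)$
$Q{\left(m \right)} = - 7 m$ ($Q{\left(m \right)} = m \left(-7\right) = - 7 m$)
$q{\left(j,H \right)} = -37 + H + j$ ($q{\left(j,H \right)} = -2 - \left(35 - H - j\right) = -2 + \left(-35 + H + j\right) = -37 + H + j$)
$\frac{1}{982 + q{\left(K{\left(6 \right)},-18 \right)}} = \frac{1}{982 - \left(55 - 6 \left(6 + 6\right)\right)} = \frac{1}{982 - -17} = \frac{1}{982 + 17} = \frac{1}{999}$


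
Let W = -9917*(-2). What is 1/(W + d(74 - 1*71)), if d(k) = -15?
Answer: 1/19819 ≈ 5.0457e-5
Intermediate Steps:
W = 19834
1/(W + d(74 - 1*71)) = 1/(19834 - 15) = 1/19819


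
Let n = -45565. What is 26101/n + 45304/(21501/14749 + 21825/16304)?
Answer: 496374324786218831/30640149119385 ≈ 16200.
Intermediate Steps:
26101/n + 45304/(21501/14749 + 21825/16304) = 26101/(-45565) + 45304/(21501/14749 + 21825/16304) = 26101*(-1/45565) + 45304/(21501*(1/14749) + 21825*(1/16304)) = -26101/45565 + 45304/(21501/14749 + 21825/16304) = -26101/45565 + 45304/(672449229/240467696) = -26101/45565 + 45304*(240467696/672449229) = -26101/45565 + 10894148499584/672449229 = 496374324786218831/30640149119385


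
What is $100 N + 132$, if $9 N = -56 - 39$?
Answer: $- \frac{8312}{9} \approx -923.56$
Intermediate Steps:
$N = - \frac{95}{9}$ ($N = \frac{-56 - 39}{9} = \frac{1}{9} \left(-95\right) = - \frac{95}{9} \approx -10.556$)
$100 N + 132 = 100 \left(- \frac{95}{9}\right) + 132 = - \frac{9500}{9} + 132 = - \frac{8312}{9}$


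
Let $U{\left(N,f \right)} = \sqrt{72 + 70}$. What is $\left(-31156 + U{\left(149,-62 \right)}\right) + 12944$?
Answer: $-18212 + \sqrt{142} \approx -18200.0$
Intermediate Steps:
$U{\left(N,f \right)} = \sqrt{142}$
$\left(-31156 + U{\left(149,-62 \right)}\right) + 12944 = \left(-31156 + \sqrt{142}\right) + 12944 = -18212 + \sqrt{142}$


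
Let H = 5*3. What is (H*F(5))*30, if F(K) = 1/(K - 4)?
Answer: 450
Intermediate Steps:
F(K) = 1/(-4 + K)
H = 15
(H*F(5))*30 = (15/(-4 + 5))*30 = (15/1)*30 = (15*1)*30 = 15*30 = 450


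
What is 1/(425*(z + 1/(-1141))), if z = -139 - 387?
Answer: -1141/255070975 ≈ -4.4733e-6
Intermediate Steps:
z = -526
1/(425*(z + 1/(-1141))) = 1/(425*(-526 + 1/(-1141))) = 1/(425*(-526 - 1/1141)) = 1/(425*(-600167/1141)) = 1/(-255070975/1141) = -1141/255070975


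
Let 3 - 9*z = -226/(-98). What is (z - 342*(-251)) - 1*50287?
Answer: 15679789/441 ≈ 35555.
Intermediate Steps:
z = 34/441 (z = ⅓ - (-226)/(9*(-98)) = ⅓ - (-226)*(-1)/(9*98) = ⅓ - ⅑*113/49 = ⅓ - 113/441 = 34/441 ≈ 0.077098)
(z - 342*(-251)) - 1*50287 = (34/441 - 342*(-251)) - 1*50287 = (34/441 + 85842) - 50287 = 37856356/441 - 50287 = 15679789/441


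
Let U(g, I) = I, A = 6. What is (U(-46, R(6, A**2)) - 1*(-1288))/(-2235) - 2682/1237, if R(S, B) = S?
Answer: -7594948/2764695 ≈ -2.7471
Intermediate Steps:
(U(-46, R(6, A**2)) - 1*(-1288))/(-2235) - 2682/1237 = (6 - 1*(-1288))/(-2235) - 2682/1237 = (6 + 1288)*(-1/2235) - 2682*1/1237 = 1294*(-1/2235) - 2682/1237 = -1294/2235 - 2682/1237 = -7594948/2764695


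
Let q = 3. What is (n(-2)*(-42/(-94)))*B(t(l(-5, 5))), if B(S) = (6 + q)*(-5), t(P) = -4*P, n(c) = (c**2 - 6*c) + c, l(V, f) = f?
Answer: -13230/47 ≈ -281.49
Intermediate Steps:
n(c) = c**2 - 5*c
B(S) = -45 (B(S) = (6 + 3)*(-5) = 9*(-5) = -45)
(n(-2)*(-42/(-94)))*B(t(l(-5, 5))) = ((-2*(-5 - 2))*(-42/(-94)))*(-45) = ((-2*(-7))*(-42*(-1/94)))*(-45) = (14*(21/47))*(-45) = (294/47)*(-45) = -13230/47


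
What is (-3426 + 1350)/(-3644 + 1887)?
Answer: 2076/1757 ≈ 1.1816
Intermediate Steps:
(-3426 + 1350)/(-3644 + 1887) = -2076/(-1757) = -2076*(-1/1757) = 2076/1757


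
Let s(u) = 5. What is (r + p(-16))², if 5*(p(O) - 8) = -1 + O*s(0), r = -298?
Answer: 2343961/25 ≈ 93759.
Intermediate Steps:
p(O) = 39/5 + O (p(O) = 8 + (-1 + O*5)/5 = 8 + (-1 + 5*O)/5 = 8 + (-⅕ + O) = 39/5 + O)
(r + p(-16))² = (-298 + (39/5 - 16))² = (-298 - 41/5)² = (-1531/5)² = 2343961/25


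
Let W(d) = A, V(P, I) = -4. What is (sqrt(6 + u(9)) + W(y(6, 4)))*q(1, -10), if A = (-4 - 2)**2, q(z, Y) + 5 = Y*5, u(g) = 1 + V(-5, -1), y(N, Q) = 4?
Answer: -1980 - 55*sqrt(3) ≈ -2075.3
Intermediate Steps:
u(g) = -3 (u(g) = 1 - 4 = -3)
q(z, Y) = -5 + 5*Y (q(z, Y) = -5 + Y*5 = -5 + 5*Y)
A = 36 (A = (-6)**2 = 36)
W(d) = 36
(sqrt(6 + u(9)) + W(y(6, 4)))*q(1, -10) = (sqrt(6 - 3) + 36)*(-5 + 5*(-10)) = (sqrt(3) + 36)*(-5 - 50) = (36 + sqrt(3))*(-55) = -1980 - 55*sqrt(3)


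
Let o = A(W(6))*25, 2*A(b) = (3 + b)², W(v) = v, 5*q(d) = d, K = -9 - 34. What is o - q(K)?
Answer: 10211/10 ≈ 1021.1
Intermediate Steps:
K = -43
q(d) = d/5
A(b) = (3 + b)²/2
o = 2025/2 (o = ((3 + 6)²/2)*25 = ((½)*9²)*25 = ((½)*81)*25 = (81/2)*25 = 2025/2 ≈ 1012.5)
o - q(K) = 2025/2 - (-43)/5 = 2025/2 - 1*(-43/5) = 2025/2 + 43/5 = 10211/10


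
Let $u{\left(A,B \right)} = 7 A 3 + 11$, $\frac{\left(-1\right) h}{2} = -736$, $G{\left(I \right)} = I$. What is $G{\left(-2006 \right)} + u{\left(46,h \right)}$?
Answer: $-1029$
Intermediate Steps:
$h = 1472$ ($h = \left(-2\right) \left(-736\right) = 1472$)
$u{\left(A,B \right)} = 11 + 21 A$ ($u{\left(A,B \right)} = 21 A + 11 = 11 + 21 A$)
$G{\left(-2006 \right)} + u{\left(46,h \right)} = -2006 + \left(11 + 21 \cdot 46\right) = -2006 + \left(11 + 966\right) = -2006 + 977 = -1029$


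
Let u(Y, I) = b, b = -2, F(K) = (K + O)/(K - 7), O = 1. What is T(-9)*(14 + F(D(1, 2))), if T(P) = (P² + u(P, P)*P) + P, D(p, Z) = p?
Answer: 1230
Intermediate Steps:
F(K) = (1 + K)/(-7 + K) (F(K) = (K + 1)/(K - 7) = (1 + K)/(-7 + K))
u(Y, I) = -2
T(P) = P² - P (T(P) = (P² - 2*P) + P = P² - P)
T(-9)*(14 + F(D(1, 2))) = (-9*(-1 - 9))*(14 + (1 + 1)/(-7 + 1)) = (-9*(-10))*(14 + 2/(-6)) = 90*(14 - ⅙*2) = 90*(14 - ⅓) = 90*(41/3) = 1230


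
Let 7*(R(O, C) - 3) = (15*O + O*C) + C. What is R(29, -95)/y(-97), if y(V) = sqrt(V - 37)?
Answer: 171*I*sqrt(134)/67 ≈ 29.544*I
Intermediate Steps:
R(O, C) = 3 + C/7 + 15*O/7 + C*O/7 (R(O, C) = 3 + ((15*O + O*C) + C)/7 = 3 + ((15*O + C*O) + C)/7 = 3 + (C + 15*O + C*O)/7 = 3 + (C/7 + 15*O/7 + C*O/7) = 3 + C/7 + 15*O/7 + C*O/7)
y(V) = sqrt(-37 + V)
R(29, -95)/y(-97) = (3 + (1/7)*(-95) + (15/7)*29 + (1/7)*(-95)*29)/(sqrt(-37 - 97)) = (3 - 95/7 + 435/7 - 2755/7)/(sqrt(-134)) = -342*(-I*sqrt(134)/134) = -(-171)*I*sqrt(134)/67 = 171*I*sqrt(134)/67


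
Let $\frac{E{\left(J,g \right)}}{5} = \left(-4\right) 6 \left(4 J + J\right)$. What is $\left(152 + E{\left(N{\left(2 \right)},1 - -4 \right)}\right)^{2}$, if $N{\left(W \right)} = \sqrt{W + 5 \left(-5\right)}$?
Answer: $-8256896 - 182400 i \sqrt{23} \approx -8.2569 \cdot 10^{6} - 8.7476 \cdot 10^{5} i$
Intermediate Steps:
$N{\left(W \right)} = \sqrt{-25 + W}$ ($N{\left(W \right)} = \sqrt{W - 25} = \sqrt{-25 + W}$)
$E{\left(J,g \right)} = - 600 J$ ($E{\left(J,g \right)} = 5 \left(-4\right) 6 \left(4 J + J\right) = 5 \left(- 24 \cdot 5 J\right) = 5 \left(- 120 J\right) = - 600 J$)
$\left(152 + E{\left(N{\left(2 \right)},1 - -4 \right)}\right)^{2} = \left(152 - 600 \sqrt{-25 + 2}\right)^{2} = \left(152 - 600 \sqrt{-23}\right)^{2} = \left(152 - 600 i \sqrt{23}\right)^{2}$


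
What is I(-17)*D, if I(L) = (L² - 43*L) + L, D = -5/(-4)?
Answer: 5015/4 ≈ 1253.8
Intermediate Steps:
D = 5/4 (D = -5*(-¼) = 5/4 ≈ 1.2500)
I(L) = L² - 42*L
I(-17)*D = -17*(-42 - 17)*(5/4) = -17*(-59)*(5/4) = 1003*(5/4) = 5015/4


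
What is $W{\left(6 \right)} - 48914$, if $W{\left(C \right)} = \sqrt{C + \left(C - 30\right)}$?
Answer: $-48914 + 3 i \sqrt{2} \approx -48914.0 + 4.2426 i$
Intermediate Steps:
$W{\left(C \right)} = \sqrt{-30 + 2 C}$ ($W{\left(C \right)} = \sqrt{C + \left(C - 30\right)} = \sqrt{C + \left(-30 + C\right)} = \sqrt{-30 + 2 C}$)
$W{\left(6 \right)} - 48914 = \sqrt{-30 + 2 \cdot 6} - 48914 = \sqrt{-30 + 12} - 48914 = \sqrt{-18} - 48914 = 3 i \sqrt{2} - 48914 = -48914 + 3 i \sqrt{2}$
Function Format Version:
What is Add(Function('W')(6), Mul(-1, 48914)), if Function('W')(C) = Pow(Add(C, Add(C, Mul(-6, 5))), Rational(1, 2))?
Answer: Add(-48914, Mul(3, I, Pow(2, Rational(1, 2)))) ≈ Add(-48914., Mul(4.2426, I))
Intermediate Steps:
Function('W')(C) = Pow(Add(-30, Mul(2, C)), Rational(1, 2)) (Function('W')(C) = Pow(Add(C, Add(C, -30)), Rational(1, 2)) = Pow(Add(C, Add(-30, C)), Rational(1, 2)) = Pow(Add(-30, Mul(2, C)), Rational(1, 2)))
Add(Function('W')(6), Mul(-1, 48914)) = Add(Pow(Add(-30, Mul(2, 6)), Rational(1, 2)), Mul(-1, 48914)) = Add(Pow(Add(-30, 12), Rational(1, 2)), -48914) = Add(Pow(-18, Rational(1, 2)), -48914) = Add(Mul(3, I, Pow(2, Rational(1, 2))), -48914) = Add(-48914, Mul(3, I, Pow(2, Rational(1, 2))))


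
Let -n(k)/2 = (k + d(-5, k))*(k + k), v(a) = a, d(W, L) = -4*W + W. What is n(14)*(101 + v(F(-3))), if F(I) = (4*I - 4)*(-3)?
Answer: -241976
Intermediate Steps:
F(I) = 12 - 12*I (F(I) = (-4 + 4*I)*(-3) = 12 - 12*I)
d(W, L) = -3*W
n(k) = -4*k*(15 + k) (n(k) = -2*(k - 3*(-5))*(k + k) = -2*(k + 15)*2*k = -2*(15 + k)*2*k = -4*k*(15 + k))
n(14)*(101 + v(F(-3))) = (-4*14*(15 + 14))*(101 + (12 - 12*(-3))) = (-4*14*29)*(101 + (12 + 36)) = -1624*(101 + 48) = -1624*149 = -241976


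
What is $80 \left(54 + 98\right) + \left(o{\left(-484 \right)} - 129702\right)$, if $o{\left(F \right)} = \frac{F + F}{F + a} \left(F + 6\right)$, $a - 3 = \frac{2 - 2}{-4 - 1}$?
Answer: $- \frac{57000406}{481} \approx -1.185 \cdot 10^{5}$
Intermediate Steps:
$a = 3$ ($a = 3 + \frac{2 - 2}{-4 - 1} = 3 + \frac{0}{-5} = 3 + 0 \left(- \frac{1}{5}\right) = 3 + 0 = 3$)
$o{\left(F \right)} = \frac{2 F \left(6 + F\right)}{3 + F}$ ($o{\left(F \right)} = \frac{F + F}{F + 3} \left(F + 6\right) = \frac{2 F}{3 + F} \left(6 + F\right) = \frac{2 F \left(6 + F\right)}{3 + F}$)
$80 \left(54 + 98\right) + \left(o{\left(-484 \right)} - 129702\right) = 80 \left(54 + 98\right) - \left(129702 + \frac{968 \left(6 - 484\right)}{3 - 484}\right) = 80 \cdot 152 - \left(129702 + 968 \frac{1}{-481} \left(-478\right)\right) = 12160 - \left(129702 + 968 \left(- \frac{1}{481}\right) \left(-478\right)\right) = 12160 - \frac{62849366}{481} = - \frac{57000406}{481}$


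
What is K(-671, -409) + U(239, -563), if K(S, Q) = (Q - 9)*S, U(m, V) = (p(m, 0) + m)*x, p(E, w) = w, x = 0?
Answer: 280478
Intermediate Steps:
U(m, V) = 0 (U(m, V) = (0 + m)*0 = m*0 = 0)
K(S, Q) = S*(-9 + Q) (K(S, Q) = (-9 + Q)*S = S*(-9 + Q))
K(-671, -409) + U(239, -563) = -671*(-9 - 409) + 0 = -671*(-418) + 0 = 280478 + 0 = 280478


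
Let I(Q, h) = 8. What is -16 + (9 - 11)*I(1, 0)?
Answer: -32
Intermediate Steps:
-16 + (9 - 11)*I(1, 0) = -16 + (9 - 11)*8 = -16 - 2*8 = -16 - 16 = -32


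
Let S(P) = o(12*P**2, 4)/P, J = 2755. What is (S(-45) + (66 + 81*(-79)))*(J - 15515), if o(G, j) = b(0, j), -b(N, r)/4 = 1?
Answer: 727271512/9 ≈ 8.0808e+7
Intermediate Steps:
b(N, r) = -4 (b(N, r) = -4*1 = -4)
o(G, j) = -4
S(P) = -4/P
(S(-45) + (66 + 81*(-79)))*(J - 15515) = (-4/(-45) + (66 + 81*(-79)))*(2755 - 15515) = (-4*(-1/45) + (66 - 6399))*(-12760) = (4/45 - 6333)*(-12760) = -284981/45*(-12760) = 727271512/9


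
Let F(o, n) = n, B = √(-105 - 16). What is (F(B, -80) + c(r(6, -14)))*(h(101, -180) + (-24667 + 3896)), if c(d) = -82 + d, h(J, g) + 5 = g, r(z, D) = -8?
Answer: 3562520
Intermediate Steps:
B = 11*I (B = √(-121) = 11*I ≈ 11.0*I)
h(J, g) = -5 + g
(F(B, -80) + c(r(6, -14)))*(h(101, -180) + (-24667 + 3896)) = (-80 + (-82 - 8))*((-5 - 180) + (-24667 + 3896)) = (-80 - 90)*(-185 - 20771) = -170*(-20956) = 3562520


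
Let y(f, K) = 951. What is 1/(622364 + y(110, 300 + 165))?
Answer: 1/623315 ≈ 1.6043e-6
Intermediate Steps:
1/(622364 + y(110, 300 + 165)) = 1/(622364 + 951) = 1/623315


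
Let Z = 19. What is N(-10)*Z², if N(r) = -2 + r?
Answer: -4332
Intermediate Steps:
N(-10)*Z² = (-2 - 10)*19² = -12*361 = -4332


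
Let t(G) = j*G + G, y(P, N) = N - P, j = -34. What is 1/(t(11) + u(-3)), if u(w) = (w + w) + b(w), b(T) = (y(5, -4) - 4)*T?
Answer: -1/330 ≈ -0.0030303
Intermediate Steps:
b(T) = -13*T (b(T) = ((-4 - 1*5) - 4)*T = ((-4 - 5) - 4)*T = (-9 - 4)*T = -13*T)
t(G) = -33*G (t(G) = -34*G + G = -33*G)
u(w) = -11*w (u(w) = (w + w) - 13*w = 2*w - 13*w = -11*w)
1/(t(11) + u(-3)) = 1/(-33*11 - 11*(-3)) = 1/(-363 + 33) = 1/(-330) = -1/330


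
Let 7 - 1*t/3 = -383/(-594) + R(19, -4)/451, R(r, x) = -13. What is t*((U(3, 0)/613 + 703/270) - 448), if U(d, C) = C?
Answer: -18697197589/2191860 ≈ -8530.3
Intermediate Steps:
t = 155477/8118 (t = 21 - 3*(-383/(-594) - 13/451) = 21 - 3*(-383*(-1/594) - 13*1/451) = 21 - 3*(383/594 - 13/451) = 21 - 3*15001/24354 = 21 - 15001/8118 = 155477/8118 ≈ 19.152)
t*((U(3, 0)/613 + 703/270) - 448) = 155477*((0/613 + 703/270) - 448)/8118 = 155477*((0*(1/613) + 703*(1/270)) - 448)/8118 = 155477*((0 + 703/270) - 448)/8118 = 155477*(703/270 - 448)/8118 = (155477/8118)*(-120257/270) = -18697197589/2191860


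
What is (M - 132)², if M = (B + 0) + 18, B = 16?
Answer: 9604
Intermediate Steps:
M = 34 (M = (16 + 0) + 18 = 16 + 18 = 34)
(M - 132)² = (34 - 132)² = (-98)² = 9604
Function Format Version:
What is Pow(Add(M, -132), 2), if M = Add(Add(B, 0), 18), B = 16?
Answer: 9604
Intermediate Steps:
M = 34 (M = Add(Add(16, 0), 18) = Add(16, 18) = 34)
Pow(Add(M, -132), 2) = Pow(Add(34, -132), 2) = Pow(-98, 2) = 9604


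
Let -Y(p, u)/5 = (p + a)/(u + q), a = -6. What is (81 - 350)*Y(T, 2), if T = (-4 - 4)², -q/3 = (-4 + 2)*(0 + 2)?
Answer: 39005/7 ≈ 5572.1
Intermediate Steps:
q = 12 (q = -3*(-4 + 2)*(0 + 2) = -(-6)*2 = -3*(-4) = 12)
T = 64 (T = (-8)² = 64)
Y(p, u) = -5*(-6 + p)/(12 + u) (Y(p, u) = -5*(p - 6)/(u + 12) = -5*(-6 + p)/(12 + u))
(81 - 350)*Y(T, 2) = (81 - 350)*(5*(6 - 1*64)/(12 + 2)) = -1345*(6 - 64)/14 = -1345*(-58)/14 = -269*(-145/7) = 39005/7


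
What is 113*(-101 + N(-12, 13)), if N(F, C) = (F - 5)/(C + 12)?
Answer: -287246/25 ≈ -11490.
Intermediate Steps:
N(F, C) = (-5 + F)/(12 + C)
113*(-101 + N(-12, 13)) = 113*(-101 + (-5 - 12)/(12 + 13)) = 113*(-101 - 17/25) = 113*(-2542/25) = -287246/25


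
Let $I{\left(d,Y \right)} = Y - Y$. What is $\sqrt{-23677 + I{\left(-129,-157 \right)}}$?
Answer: $i \sqrt{23677} \approx 153.87 i$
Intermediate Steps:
$I{\left(d,Y \right)} = 0$
$\sqrt{-23677 + I{\left(-129,-157 \right)}} = \sqrt{-23677 + 0} = \sqrt{-23677} = i \sqrt{23677}$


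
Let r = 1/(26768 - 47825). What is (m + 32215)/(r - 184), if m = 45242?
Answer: -1631012049/3874489 ≈ -420.96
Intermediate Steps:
r = -1/21057 (r = 1/(-21057) = -1/21057 ≈ -4.7490e-5)
(m + 32215)/(r - 184) = (45242 + 32215)/(-1/21057 - 184) = 77457/(-3874489/21057) = 77457*(-21057/3874489) = -1631012049/3874489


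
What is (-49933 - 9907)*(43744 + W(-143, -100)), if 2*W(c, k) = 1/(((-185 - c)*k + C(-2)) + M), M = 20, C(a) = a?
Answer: -5520604799600/2109 ≈ -2.6176e+9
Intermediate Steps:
W(c, k) = 1/(2*(18 + k*(-185 - c))) (W(c, k) = 1/(2*(((-185 - c)*k - 2) + 20)) = 1/(2*((k*(-185 - c) - 2) + 20)) = 1/(2*((-2 + k*(-185 - c)) + 20)) = 1/(2*(18 + k*(-185 - c))))
(-49933 - 9907)*(43744 + W(-143, -100)) = (-49933 - 9907)*(43744 - 1/(-36 + 370*(-100) + 2*(-143)*(-100))) = -59840*(43744 - 1/(-36 - 37000 + 28600)) = -59840*(43744 - 1/(-8436)) = -59840*(43744 - 1*(-1/8436)) = -59840*(43744 + 1/8436) = -59840*369024385/8436 = -5520604799600/2109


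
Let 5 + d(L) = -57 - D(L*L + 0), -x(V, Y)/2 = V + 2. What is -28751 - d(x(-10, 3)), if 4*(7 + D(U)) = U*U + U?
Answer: -12248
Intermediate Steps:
D(U) = -7 + U/4 + U²/4 (D(U) = -7 + (U*U + U)/4 = -7 + (U² + U)/4 = -7 + (U + U²)/4 = -7 + (U/4 + U²/4) = -7 + U/4 + U²/4)
x(V, Y) = -4 - 2*V (x(V, Y) = -2*(V + 2) = -2*(2 + V) = -4 - 2*V)
d(L) = -55 - L²/4 - L⁴/4 (d(L) = -5 + (-57 - (-7 + (L*L + 0)/4 + (L*L + 0)²/4)) = -5 + (-57 - (-7 + (L² + 0)/4 + (L² + 0)²/4)) = -5 + (-57 - (-7 + L²/4 + (L²)²/4)) = -5 + (-57 - (-7 + L²/4 + L⁴/4)) = -5 + (-57 + (7 - L²/4 - L⁴/4)) = -5 + (-50 - L²/4 - L⁴/4) = -55 - L²/4 - L⁴/4)
-28751 - d(x(-10, 3)) = -28751 - (-55 - (-4 - 2*(-10))²/4 - (-4 - 2*(-10))⁴/4) = -28751 - (-55 - (-4 + 20)²/4 - (-4 + 20)⁴/4) = -28751 - (-55 - ¼*16² - ¼*16⁴) = -28751 - (-55 - ¼*256 - ¼*65536) = -28751 - (-55 - 64 - 16384) = -28751 - 1*(-16503) = -28751 + 16503 = -12248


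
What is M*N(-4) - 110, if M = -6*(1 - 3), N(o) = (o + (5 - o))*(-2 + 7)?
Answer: 190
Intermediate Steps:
N(o) = 25 (N(o) = 5*5 = 25)
M = 12 (M = -6*(-2) = 12)
M*N(-4) - 110 = 12*25 - 110 = 300 - 110 = 190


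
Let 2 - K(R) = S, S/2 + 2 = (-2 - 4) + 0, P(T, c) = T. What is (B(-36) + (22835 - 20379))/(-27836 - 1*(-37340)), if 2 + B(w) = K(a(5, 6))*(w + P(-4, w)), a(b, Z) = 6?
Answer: 289/1584 ≈ 0.18245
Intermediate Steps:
S = -16 (S = -4 + 2*((-2 - 4) + 0) = -4 + 2*(-6 + 0) = -4 + 2*(-6) = -4 - 12 = -16)
K(R) = 18 (K(R) = 2 - 1*(-16) = 2 + 16 = 18)
B(w) = -74 + 18*w (B(w) = -2 + 18*(w - 4) = -2 + 18*(-4 + w) = -2 + (-72 + 18*w) = -74 + 18*w)
(B(-36) + (22835 - 20379))/(-27836 - 1*(-37340)) = ((-74 + 18*(-36)) + (22835 - 20379))/(-27836 - 1*(-37340)) = ((-74 - 648) + 2456)/(-27836 + 37340) = (-722 + 2456)/9504 = 1734*(1/9504) = 289/1584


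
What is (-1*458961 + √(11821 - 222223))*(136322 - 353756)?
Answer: 99793726074 - 652302*I*√23378 ≈ 9.9794e+10 - 9.9736e+7*I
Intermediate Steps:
(-1*458961 + √(11821 - 222223))*(136322 - 353756) = (-458961 + √(-210402))*(-217434) = (-458961 + 3*I*√23378)*(-217434) = 99793726074 - 652302*I*√23378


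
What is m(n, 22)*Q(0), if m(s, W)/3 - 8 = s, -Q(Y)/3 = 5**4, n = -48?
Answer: 225000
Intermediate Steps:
Q(Y) = -1875 (Q(Y) = -3*5**4 = -3*625 = -1875)
m(s, W) = 24 + 3*s
m(n, 22)*Q(0) = (24 + 3*(-48))*(-1875) = (24 - 144)*(-1875) = -120*(-1875) = 225000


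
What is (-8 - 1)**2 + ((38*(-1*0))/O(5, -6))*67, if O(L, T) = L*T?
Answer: 81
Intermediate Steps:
(-8 - 1)**2 + ((38*(-1*0))/O(5, -6))*67 = (-8 - 1)**2 + ((38*(-1*0))/((5*(-6))))*67 = (-9)**2 + ((38*0)/(-30))*67 = 81 + (0*(-1/30))*67 = 81 + 0*67 = 81 + 0 = 81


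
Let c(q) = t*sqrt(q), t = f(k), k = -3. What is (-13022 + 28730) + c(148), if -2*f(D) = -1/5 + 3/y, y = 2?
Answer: 15708 - 13*sqrt(37)/10 ≈ 15700.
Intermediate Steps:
f(D) = -13/20 (f(D) = -(-1/5 + 3/2)/2 = -1/2*13/10 = -13/20)
t = -13/20 ≈ -0.65000
c(q) = -13*sqrt(q)/20
(-13022 + 28730) + c(148) = (-13022 + 28730) - 13*sqrt(37)/10 = 15708 - 13*sqrt(37)/10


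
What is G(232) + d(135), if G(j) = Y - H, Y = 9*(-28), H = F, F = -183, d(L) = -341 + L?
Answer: -275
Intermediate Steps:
H = -183
Y = -252
G(j) = -69 (G(j) = -252 - 1*(-183) = -252 + 183 = -69)
G(232) + d(135) = -69 + (-341 + 135) = -69 - 206 = -275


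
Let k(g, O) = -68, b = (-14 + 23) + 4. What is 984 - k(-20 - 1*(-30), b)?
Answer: 1052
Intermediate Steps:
b = 13 (b = 9 + 4 = 13)
984 - k(-20 - 1*(-30), b) = 984 - 1*(-68) = 984 + 68 = 1052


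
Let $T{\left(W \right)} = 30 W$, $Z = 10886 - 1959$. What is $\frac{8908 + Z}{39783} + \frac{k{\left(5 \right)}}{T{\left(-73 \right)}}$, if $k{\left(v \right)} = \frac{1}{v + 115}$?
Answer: $\frac{1562332739}{3484990800} \approx 0.4483$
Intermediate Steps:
$Z = 8927$ ($Z = 10886 - 1959 = 8927$)
$k{\left(v \right)} = \frac{1}{115 + v}$
$\frac{8908 + Z}{39783} + \frac{k{\left(5 \right)}}{T{\left(-73 \right)}} = \frac{8908 + 8927}{39783} + \frac{1}{\left(115 + 5\right) 30 \left(-73\right)} = 17835 \cdot \frac{1}{39783} + \frac{1}{120 \left(-2190\right)} = \frac{5945}{13261} + \frac{1}{120} \left(- \frac{1}{2190}\right) = \frac{5945}{13261} - \frac{1}{262800} = \frac{1562332739}{3484990800}$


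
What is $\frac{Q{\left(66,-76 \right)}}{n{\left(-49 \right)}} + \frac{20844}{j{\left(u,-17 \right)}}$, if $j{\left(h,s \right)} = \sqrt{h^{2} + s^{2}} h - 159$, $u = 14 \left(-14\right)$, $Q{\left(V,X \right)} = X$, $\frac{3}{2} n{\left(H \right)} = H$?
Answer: $\frac{169665119490}{72856433951} - \frac{4085424 \sqrt{38705}}{1486865999} \approx 1.7882$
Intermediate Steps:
$n{\left(H \right)} = \frac{2 H}{3}$
$u = -196$
$j{\left(h,s \right)} = -159 + h \sqrt{h^{2} + s^{2}}$ ($j{\left(h,s \right)} = h \sqrt{h^{2} + s^{2}} - 159 = -159 + h \sqrt{h^{2} + s^{2}}$)
$\frac{Q{\left(66,-76 \right)}}{n{\left(-49 \right)}} + \frac{20844}{j{\left(u,-17 \right)}} = - \frac{76}{\frac{2}{3} \left(-49\right)} + \frac{20844}{-159 - 196 \sqrt{\left(-196\right)^{2} + \left(-17\right)^{2}}} = - \frac{76}{- \frac{98}{3}} + \frac{20844}{-159 - 196 \sqrt{38416 + 289}} = \left(-76\right) \left(- \frac{3}{98}\right) + \frac{20844}{-159 - 196 \sqrt{38705}} = \frac{114}{49} + \frac{20844}{-159 - 196 \sqrt{38705}}$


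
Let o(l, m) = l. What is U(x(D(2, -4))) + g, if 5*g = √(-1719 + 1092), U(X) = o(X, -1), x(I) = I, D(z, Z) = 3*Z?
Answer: -12 + I*√627/5 ≈ -12.0 + 5.008*I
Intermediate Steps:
U(X) = X
g = I*√627/5 (g = √(-1719 + 1092)/5 = √(-627)/5 = (I*√627)/5 = I*√627/5 ≈ 5.008*I)
U(x(D(2, -4))) + g = 3*(-4) + I*√627/5 = -12 + I*√627/5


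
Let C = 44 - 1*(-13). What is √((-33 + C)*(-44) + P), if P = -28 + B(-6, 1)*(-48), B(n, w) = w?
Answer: 2*I*√283 ≈ 33.645*I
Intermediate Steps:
C = 57 (C = 44 + 13 = 57)
P = -76 (P = -28 + 1*(-48) = -28 - 48 = -76)
√((-33 + C)*(-44) + P) = √((-33 + 57)*(-44) - 76) = √(24*(-44) - 76) = √(-1056 - 76) = √(-1132) = 2*I*√283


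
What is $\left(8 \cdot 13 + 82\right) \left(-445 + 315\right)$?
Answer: $-24180$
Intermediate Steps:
$\left(8 \cdot 13 + 82\right) \left(-445 + 315\right) = \left(104 + 82\right) \left(-130\right) = 186 \left(-130\right) = -24180$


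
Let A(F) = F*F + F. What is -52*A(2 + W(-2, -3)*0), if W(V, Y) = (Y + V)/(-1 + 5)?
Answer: -312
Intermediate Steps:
W(V, Y) = V/4 + Y/4 (W(V, Y) = (V + Y)/4 = (V + Y)*(1/4) = V/4 + Y/4)
A(F) = F + F**2 (A(F) = F**2 + F = F + F**2)
-52*A(2 + W(-2, -3)*0) = -52*(2 + ((1/4)*(-2) + (1/4)*(-3))*0)*(1 + (2 + ((1/4)*(-2) + (1/4)*(-3))*0)) = -52*(2 + (-1/2 - 3/4)*0)*(1 + (2 + (-1/2 - 3/4)*0)) = -52*(2 - 5/4*0)*(1 + (2 - 5/4*0)) = -52*(2 + 0)*(1 + (2 + 0)) = -104*(1 + 2) = -104*3 = -52*6 = -312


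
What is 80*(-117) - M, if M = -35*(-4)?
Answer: -9500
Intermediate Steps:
M = 140
80*(-117) - M = 80*(-117) - 1*140 = -9360 - 140 = -9500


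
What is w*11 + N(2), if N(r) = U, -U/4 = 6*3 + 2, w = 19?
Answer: 129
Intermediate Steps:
U = -80 (U = -4*(6*3 + 2) = -4*(18 + 2) = -4*20 = -80)
N(r) = -80
w*11 + N(2) = 19*11 - 80 = 209 - 80 = 129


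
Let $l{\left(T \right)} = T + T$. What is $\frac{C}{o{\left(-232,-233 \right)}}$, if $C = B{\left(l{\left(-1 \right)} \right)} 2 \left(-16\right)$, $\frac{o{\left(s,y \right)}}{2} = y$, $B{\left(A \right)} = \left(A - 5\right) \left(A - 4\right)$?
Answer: $\frac{672}{233} \approx 2.8841$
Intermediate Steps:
$l{\left(T \right)} = 2 T$
$B{\left(A \right)} = \left(-5 + A\right) \left(-4 + A\right)$
$o{\left(s,y \right)} = 2 y$
$C = -1344$ ($C = \left(20 + \left(2 \left(-1\right)\right)^{2} - 9 \cdot 2 \left(-1\right)\right) 2 \left(-16\right) = \left(20 + \left(-2\right)^{2} - -18\right) 2 \left(-16\right) = \left(20 + 4 + 18\right) 2 \left(-16\right) = 42 \cdot 2 \left(-16\right) = 84 \left(-16\right) = -1344$)
$\frac{C}{o{\left(-232,-233 \right)}} = - \frac{1344}{2 \left(-233\right)} = - \frac{1344}{-466} = \left(-1344\right) \left(- \frac{1}{466}\right) = \frac{672}{233}$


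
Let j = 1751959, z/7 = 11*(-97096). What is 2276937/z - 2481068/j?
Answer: -2048957928749/1190757477448 ≈ -1.7207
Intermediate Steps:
z = -7476392 (z = 7*(11*(-97096)) = 7*(-1068056) = -7476392)
2276937/z - 2481068/j = 2276937/(-7476392) - 2481068/1751959 = 2276937*(-1/7476392) - 2481068*1/1751959 = -2276937/7476392 - 2481068/1751959 = -2048957928749/1190757477448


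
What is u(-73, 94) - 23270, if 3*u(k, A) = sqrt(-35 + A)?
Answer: -23270 + sqrt(59)/3 ≈ -23267.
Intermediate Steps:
u(k, A) = sqrt(-35 + A)/3
u(-73, 94) - 23270 = sqrt(-35 + 94)/3 - 23270 = sqrt(59)/3 - 23270 = -23270 + sqrt(59)/3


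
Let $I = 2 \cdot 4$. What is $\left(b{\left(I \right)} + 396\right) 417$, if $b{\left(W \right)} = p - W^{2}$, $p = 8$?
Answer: $141780$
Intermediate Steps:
$I = 8$
$b{\left(W \right)} = 8 - W^{2}$
$\left(b{\left(I \right)} + 396\right) 417 = \left(\left(8 - 8^{2}\right) + 396\right) 417 = \left(\left(8 - 64\right) + 396\right) 417 = \left(-56 + 396\right) 417 = 340 \cdot 417 = 141780$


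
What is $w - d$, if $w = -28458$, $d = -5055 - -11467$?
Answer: $-34870$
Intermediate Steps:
$d = 6412$ ($d = -5055 + 11467 = 6412$)
$w - d = -28458 - 6412 = -34870$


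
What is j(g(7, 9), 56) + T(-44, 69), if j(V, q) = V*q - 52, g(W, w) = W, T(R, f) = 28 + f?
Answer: 437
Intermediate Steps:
j(V, q) = -52 + V*q
j(g(7, 9), 56) + T(-44, 69) = (-52 + 7*56) + (28 + 69) = (-52 + 392) + 97 = 340 + 97 = 437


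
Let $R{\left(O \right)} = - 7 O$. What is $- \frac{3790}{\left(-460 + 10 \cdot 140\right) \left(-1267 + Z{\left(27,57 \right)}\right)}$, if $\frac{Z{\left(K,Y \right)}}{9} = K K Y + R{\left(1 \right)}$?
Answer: $- \frac{379}{35028818} \approx -1.082 \cdot 10^{-5}$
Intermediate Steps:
$Z{\left(K,Y \right)} = -63 + 9 Y K^{2}$ ($Z{\left(K,Y \right)} = 9 \left(K K Y - 7\right) = 9 \left(K^{2} Y - 7\right) = 9 \left(Y K^{2} - 7\right) = 9 \left(-7 + Y K^{2}\right) = -63 + 9 Y K^{2}$)
$- \frac{3790}{\left(-460 + 10 \cdot 140\right) \left(-1267 + Z{\left(27,57 \right)}\right)} = - \frac{3790}{\left(-460 + 10 \cdot 140\right) \left(-1267 - \left(63 - 513 \cdot 27^{2}\right)\right)} = - \frac{3790}{\left(-460 + 1400\right) \left(-1267 - \left(63 - 373977\right)\right)} = - \frac{3790}{940 \left(-1267 + \left(-63 + 373977\right)\right)} = - \frac{3790}{940 \left(-1267 + 373914\right)} = - \frac{3790}{940 \cdot 372647} = - \frac{3790}{350288180} = \left(-3790\right) \frac{1}{350288180} = - \frac{379}{35028818}$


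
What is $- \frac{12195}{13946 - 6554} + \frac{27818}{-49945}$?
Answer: $- \frac{38795711}{17580640} \approx -2.2067$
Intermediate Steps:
$- \frac{12195}{13946 - 6554} + \frac{27818}{-49945} = - \frac{12195}{13946 - 6554} + 27818 \left(- \frac{1}{49945}\right) = - \frac{12195}{7392} - \frac{3974}{7135} = \left(-12195\right) \frac{1}{7392} - \frac{3974}{7135} = - \frac{4065}{2464} - \frac{3974}{7135} = - \frac{38795711}{17580640}$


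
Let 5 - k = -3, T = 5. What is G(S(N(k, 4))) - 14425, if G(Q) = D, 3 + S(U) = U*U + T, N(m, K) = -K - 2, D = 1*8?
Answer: -14417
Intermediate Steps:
k = 8 (k = 5 - 1*(-3) = 5 + 3 = 8)
D = 8
N(m, K) = -2 - K
S(U) = 2 + U² (S(U) = -3 + (U*U + 5) = -3 + (U² + 5) = -3 + (5 + U²) = 2 + U²)
G(Q) = 8
G(S(N(k, 4))) - 14425 = 8 - 14425 = -14417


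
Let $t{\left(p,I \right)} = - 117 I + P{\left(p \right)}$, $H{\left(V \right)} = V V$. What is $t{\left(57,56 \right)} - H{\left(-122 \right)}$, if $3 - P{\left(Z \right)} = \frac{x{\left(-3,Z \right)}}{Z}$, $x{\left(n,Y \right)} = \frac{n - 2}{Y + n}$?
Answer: $- \frac{65970769}{3078} \approx -21433.0$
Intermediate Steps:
$x{\left(n,Y \right)} = \frac{-2 + n}{Y + n}$
$H{\left(V \right)} = V^{2}$
$P{\left(Z \right)} = 3 + \frac{5}{Z \left(-3 + Z\right)}$ ($P{\left(Z \right)} = 3 - \frac{\frac{1}{Z - 3} \left(-2 - 3\right)}{Z} = 3 - \frac{\frac{1}{-3 + Z} \left(-5\right)}{Z} = 3 - \frac{\left(-5\right) \frac{1}{-3 + Z}}{Z} = 3 - - \frac{5}{Z \left(-3 + Z\right)} = 3 + \frac{5}{Z \left(-3 + Z\right)}$)
$t{\left(p,I \right)} = 3 - 117 I + \frac{5}{p \left(-3 + p\right)}$ ($t{\left(p,I \right)} = - 117 I + \left(3 + \frac{5}{p \left(-3 + p\right)}\right) = 3 - 117 I + \frac{5}{p \left(-3 + p\right)}$)
$t{\left(57,56 \right)} - H{\left(-122 \right)} = \frac{5 + 3 \cdot 57 \left(1 - 2184\right) \left(-3 + 57\right)}{57 \left(-3 + 57\right)} - \left(-122\right)^{2} = \frac{5 + 3 \cdot 57 \left(1 - 2184\right) 54}{57 \cdot 54} - 14884 = \frac{1}{57} \cdot \frac{1}{54} \left(5 + 3 \cdot 57 \left(-2183\right) 54\right) - 14884 = \frac{1}{57} \cdot \frac{1}{54} \left(5 - 20157822\right) - 14884 = \frac{1}{57} \cdot \frac{1}{54} \left(-20157817\right) - 14884 = - \frac{20157817}{3078} - 14884 = - \frac{65970769}{3078}$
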